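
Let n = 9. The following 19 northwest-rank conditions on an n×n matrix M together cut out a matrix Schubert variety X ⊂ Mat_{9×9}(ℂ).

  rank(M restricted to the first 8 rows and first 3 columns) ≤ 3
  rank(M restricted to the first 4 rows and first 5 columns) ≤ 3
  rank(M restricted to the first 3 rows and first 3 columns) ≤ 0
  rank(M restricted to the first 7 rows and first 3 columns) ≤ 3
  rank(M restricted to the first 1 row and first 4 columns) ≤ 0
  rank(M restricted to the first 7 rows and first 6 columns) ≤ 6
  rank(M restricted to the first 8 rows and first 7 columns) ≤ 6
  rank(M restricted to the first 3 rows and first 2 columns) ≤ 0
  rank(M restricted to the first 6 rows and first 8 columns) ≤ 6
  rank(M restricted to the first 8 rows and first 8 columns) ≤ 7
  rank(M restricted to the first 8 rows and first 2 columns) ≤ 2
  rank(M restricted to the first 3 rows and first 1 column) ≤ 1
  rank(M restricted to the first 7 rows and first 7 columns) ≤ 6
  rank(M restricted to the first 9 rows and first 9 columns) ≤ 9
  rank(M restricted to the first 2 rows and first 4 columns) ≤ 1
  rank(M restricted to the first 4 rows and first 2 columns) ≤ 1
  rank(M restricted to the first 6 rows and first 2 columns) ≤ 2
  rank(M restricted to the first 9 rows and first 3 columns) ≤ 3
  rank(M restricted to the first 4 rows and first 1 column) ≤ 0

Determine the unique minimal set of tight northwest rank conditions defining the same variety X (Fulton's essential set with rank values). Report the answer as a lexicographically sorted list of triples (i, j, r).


Reconstructing r_w from the 19 given conditions:

  row 1: 0 | 0 | 0 | 0 | 1 | 1 | 1 | 1 | 1
  row 2: 0 | 0 | 0 | 1 | 2 | 2 | 2 | 2 | 2
  row 3: 0 | 0 | 0 | 1 | 2 | 3 | 3 | 3 | 3
  row 4: 0 | 1 | 1 | 2 | 3 | 4 | 4 | 4 | 4
  row 5: 1 | 2 | 2 | 3 | 4 | 5 | 5 | 5 | 5
  row 6: 1 | 2 | 3 | 4 | 5 | 6 | 6 | 6 | 6
  row 7: 1 | 2 | 3 | 4 | 5 | 6 | 6 | 7 | 7
  row 8: 1 | 2 | 3 | 4 | 5 | 6 | 6 | 7 | 8
  row 9: 1 | 2 | 3 | 4 | 5 | 6 | 7 | 8 | 9

the unique w with this rank table is (5, 4, 6, 2, 1, 3, 8, 9, 7).

Fulton essential set (4 of the 13 Rothe cells):

[(1, 4, 0), (3, 3, 0), (4, 1, 0), (8, 7, 6)]


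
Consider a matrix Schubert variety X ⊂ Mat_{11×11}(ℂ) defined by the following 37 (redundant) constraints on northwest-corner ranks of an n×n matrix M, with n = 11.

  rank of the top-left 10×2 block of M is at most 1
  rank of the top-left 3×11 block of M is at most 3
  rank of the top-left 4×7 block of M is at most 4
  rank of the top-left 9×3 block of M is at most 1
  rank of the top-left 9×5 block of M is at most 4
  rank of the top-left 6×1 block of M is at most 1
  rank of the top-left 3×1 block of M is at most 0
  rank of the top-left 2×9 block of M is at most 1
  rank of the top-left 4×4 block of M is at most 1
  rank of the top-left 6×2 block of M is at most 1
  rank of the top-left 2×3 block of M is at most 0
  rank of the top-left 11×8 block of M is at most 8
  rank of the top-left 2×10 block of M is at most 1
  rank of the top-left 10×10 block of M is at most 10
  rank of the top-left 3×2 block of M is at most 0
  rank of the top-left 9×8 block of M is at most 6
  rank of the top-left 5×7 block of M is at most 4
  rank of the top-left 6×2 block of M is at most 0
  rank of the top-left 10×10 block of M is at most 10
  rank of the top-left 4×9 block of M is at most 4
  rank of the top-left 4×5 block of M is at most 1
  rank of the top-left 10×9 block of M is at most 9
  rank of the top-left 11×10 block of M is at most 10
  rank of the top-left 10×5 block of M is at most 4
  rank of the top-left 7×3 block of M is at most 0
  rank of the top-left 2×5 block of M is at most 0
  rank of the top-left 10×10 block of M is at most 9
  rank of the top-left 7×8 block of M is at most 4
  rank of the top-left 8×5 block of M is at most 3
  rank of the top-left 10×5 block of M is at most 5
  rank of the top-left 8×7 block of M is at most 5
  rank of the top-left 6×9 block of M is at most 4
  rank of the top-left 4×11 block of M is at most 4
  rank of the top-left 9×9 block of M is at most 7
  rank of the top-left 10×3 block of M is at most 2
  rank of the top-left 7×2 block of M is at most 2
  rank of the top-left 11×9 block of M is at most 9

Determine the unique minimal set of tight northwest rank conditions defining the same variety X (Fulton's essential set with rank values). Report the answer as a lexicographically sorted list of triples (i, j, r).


Recovering R(i,j) via the rank-extension bound from the 37 conditions:

  row 1: 0  0  0  0  0  1  1  1  1  1  1
  row 2: 0  0  0  0  0  1  1  1  1  1  2
  row 3: 0  0  0  1  1  2  2  2  2  2  3
  row 4: 0  0  0  1  1  2  3  3  3  3  4
  row 5: 0  0  0  1  2  3  4  4  4  4  5
  row 6: 0  0  0  1  2  3  4  4  4  5  6
  row 7: 0  0  0  1  2  3  4  4  5  6  7
  row 8: 1  1  1  2  3  4  5  5  6  7  8
  row 9: 1  1  1  2  3  4  5  6  7  8  9
  row 10: 1  1  2  3  4  5  6  7  8  9  10
  row 11: 1  2  3  4  5  6  7  8  9  10  11

reading off 1-entries of Δ²R: w = (6, 11, 4, 7, 5, 10, 9, 1, 8, 3, 2).

Rothe diagram D(w) (36 cells), 8 SE-corners (essential conditions):

[(2, 5, 0), (2, 10, 1), (4, 5, 1), (6, 9, 4), (7, 3, 0), (7, 8, 4), (9, 3, 1), (10, 2, 1)]


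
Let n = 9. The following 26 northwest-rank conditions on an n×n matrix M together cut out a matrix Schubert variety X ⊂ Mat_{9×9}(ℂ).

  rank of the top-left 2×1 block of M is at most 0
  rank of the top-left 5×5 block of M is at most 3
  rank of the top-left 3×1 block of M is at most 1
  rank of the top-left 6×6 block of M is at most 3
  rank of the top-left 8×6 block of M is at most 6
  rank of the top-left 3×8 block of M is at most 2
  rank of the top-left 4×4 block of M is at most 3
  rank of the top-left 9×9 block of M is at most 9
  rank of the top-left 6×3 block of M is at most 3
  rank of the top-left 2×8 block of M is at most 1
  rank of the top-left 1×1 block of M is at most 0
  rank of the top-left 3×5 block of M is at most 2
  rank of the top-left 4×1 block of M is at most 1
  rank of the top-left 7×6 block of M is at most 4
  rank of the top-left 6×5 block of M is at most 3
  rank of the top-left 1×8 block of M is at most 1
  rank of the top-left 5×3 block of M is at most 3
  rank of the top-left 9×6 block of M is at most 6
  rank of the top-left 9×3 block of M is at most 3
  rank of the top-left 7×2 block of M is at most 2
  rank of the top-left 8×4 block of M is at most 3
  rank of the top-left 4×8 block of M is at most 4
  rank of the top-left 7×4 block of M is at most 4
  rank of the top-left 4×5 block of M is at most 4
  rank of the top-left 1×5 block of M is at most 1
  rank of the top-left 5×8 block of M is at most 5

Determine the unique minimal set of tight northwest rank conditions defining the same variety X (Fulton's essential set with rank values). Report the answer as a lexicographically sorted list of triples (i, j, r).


Rank table r_w(9×9) implied by the 26 constraints:

  0  1  1  1  1  1  1  1  1
  0  1  1  1  1  1  1  1  2
  1  2  2  2  2  2  2  2  3
  1  2  3  3  3  3  3  3  4
  1  2  3  3  3  3  4  4  5
  1  2  3  3  3  3  4  5  6
  1  2  3  3  4  4  5  6  7
  1  2  3  3  4  5  6  7  8
  1  2  3  4  5  6  7  8  9

giving w = (2, 9, 1, 3, 7, 8, 5, 6, 4) via Δ²R.

D(w) has 16 cells with 4 SE-corners; essential set:

[(2, 1, 0), (2, 8, 1), (6, 6, 3), (8, 4, 3)]


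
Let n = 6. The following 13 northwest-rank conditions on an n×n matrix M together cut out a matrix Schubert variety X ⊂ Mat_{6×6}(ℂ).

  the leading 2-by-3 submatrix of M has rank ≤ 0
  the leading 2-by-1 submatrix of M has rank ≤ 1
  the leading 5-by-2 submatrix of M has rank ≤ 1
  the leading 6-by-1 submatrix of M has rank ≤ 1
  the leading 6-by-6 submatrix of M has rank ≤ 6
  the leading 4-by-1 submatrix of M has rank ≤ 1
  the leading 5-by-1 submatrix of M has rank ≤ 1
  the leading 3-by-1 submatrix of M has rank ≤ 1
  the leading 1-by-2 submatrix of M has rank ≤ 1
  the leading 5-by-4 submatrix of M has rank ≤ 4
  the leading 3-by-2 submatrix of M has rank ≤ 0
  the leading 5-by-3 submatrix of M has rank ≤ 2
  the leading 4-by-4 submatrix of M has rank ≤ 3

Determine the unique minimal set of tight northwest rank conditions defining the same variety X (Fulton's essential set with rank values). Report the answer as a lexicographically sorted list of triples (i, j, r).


Computing R[i][j] = min implied NW-rank bound (n=6, 13 conditions):

  R[1]: 0 0 0 1 1 1
  R[2]: 0 0 0 1 2 2
  R[3]: 0 0 1 2 3 3
  R[4]: 1 1 2 3 4 4
  R[5]: 1 1 2 3 4 5
  R[6]: 1 2 3 4 5 6

so w = (4, 5, 3, 1, 6, 2).

D(w) has 9 cells with 3 SE-corners; essential set:

[(2, 3, 0), (3, 2, 0), (5, 2, 1)]


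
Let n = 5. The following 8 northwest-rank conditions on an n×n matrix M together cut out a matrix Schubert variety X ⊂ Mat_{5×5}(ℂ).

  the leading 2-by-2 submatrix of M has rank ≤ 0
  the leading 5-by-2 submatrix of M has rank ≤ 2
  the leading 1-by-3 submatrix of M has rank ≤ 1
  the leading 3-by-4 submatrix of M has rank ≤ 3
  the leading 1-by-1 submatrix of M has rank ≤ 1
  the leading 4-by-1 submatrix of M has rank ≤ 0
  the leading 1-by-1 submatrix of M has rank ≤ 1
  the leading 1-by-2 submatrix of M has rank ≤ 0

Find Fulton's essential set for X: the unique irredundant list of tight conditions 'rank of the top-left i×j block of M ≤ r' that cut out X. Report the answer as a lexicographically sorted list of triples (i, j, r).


Computing R[i][j] = min implied NW-rank bound (n=5, 8 conditions):

  row 1: 0, 0, 1, 1, 1
  row 2: 0, 0, 1, 2, 2
  row 3: 0, 1, 2, 3, 3
  row 4: 0, 1, 2, 3, 4
  row 5: 1, 2, 3, 4, 5

second differences of R give the permutation w = (3, 4, 2, 5, 1).

Rothe diagram D(w) (6 cells), 2 SE-corners (essential conditions):

[(2, 2, 0), (4, 1, 0)]


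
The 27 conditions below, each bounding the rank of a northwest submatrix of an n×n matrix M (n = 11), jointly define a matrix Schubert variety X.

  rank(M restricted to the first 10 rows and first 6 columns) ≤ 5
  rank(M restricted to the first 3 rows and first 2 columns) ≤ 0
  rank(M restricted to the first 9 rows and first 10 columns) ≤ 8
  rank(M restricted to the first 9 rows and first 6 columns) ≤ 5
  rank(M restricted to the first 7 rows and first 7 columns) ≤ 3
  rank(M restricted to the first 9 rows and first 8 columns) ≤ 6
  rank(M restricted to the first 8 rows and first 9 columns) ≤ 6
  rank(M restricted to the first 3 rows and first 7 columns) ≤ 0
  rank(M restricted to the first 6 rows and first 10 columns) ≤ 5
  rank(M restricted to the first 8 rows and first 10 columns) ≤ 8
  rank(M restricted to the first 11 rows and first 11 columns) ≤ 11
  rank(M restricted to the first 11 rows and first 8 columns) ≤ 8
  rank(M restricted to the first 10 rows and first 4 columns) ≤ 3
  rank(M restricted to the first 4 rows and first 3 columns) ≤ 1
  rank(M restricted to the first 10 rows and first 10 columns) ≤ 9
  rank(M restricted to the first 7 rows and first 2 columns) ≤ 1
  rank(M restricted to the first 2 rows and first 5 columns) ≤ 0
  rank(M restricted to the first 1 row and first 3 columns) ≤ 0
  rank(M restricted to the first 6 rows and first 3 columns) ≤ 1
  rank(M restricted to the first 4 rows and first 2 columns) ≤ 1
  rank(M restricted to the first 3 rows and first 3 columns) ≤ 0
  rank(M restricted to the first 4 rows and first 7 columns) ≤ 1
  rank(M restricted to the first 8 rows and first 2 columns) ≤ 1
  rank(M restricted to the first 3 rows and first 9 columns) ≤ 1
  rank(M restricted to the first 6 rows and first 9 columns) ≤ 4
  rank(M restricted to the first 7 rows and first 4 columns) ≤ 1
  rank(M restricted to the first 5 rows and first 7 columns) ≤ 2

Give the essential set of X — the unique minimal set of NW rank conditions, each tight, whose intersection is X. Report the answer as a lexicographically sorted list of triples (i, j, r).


The tightest implied rank at each (i,j), from the 27 conditions:

  row 1: 0 | 0 | 0 | 0 | 0 | 0 | 0 | 1 | 1 | 1 | 1
  row 2: 0 | 0 | 0 | 0 | 0 | 0 | 0 | 1 | 1 | 2 | 2
  row 3: 0 | 0 | 0 | 0 | 0 | 0 | 0 | 1 | 1 | 2 | 3
  row 4: 1 | 1 | 1 | 1 | 1 | 1 | 1 | 2 | 2 | 3 | 4
  row 5: 1 | 1 | 1 | 1 | 2 | 2 | 2 | 3 | 3 | 4 | 5
  row 6: 1 | 1 | 1 | 1 | 2 | 3 | 3 | 4 | 4 | 5 | 6
  row 7: 1 | 1 | 1 | 1 | 2 | 3 | 3 | 4 | 5 | 6 | 7
  row 8: 1 | 1 | 2 | 2 | 3 | 4 | 4 | 5 | 6 | 7 | 8
  row 9: 1 | 2 | 3 | 3 | 4 | 5 | 5 | 6 | 7 | 8 | 9
  row 10: 1 | 2 | 3 | 3 | 4 | 5 | 6 | 7 | 8 | 9 | 10
  row 11: 1 | 2 | 3 | 4 | 5 | 6 | 7 | 8 | 9 | 10 | 11

reading off 1-entries of Δ²R: w = (8, 10, 11, 1, 5, 6, 9, 3, 2, 7, 4).

6 SE-corners of the 35-cell Rothe diagram give Ess(w):

[(3, 7, 0), (3, 9, 1), (7, 4, 1), (7, 7, 3), (8, 2, 1), (10, 4, 3)]


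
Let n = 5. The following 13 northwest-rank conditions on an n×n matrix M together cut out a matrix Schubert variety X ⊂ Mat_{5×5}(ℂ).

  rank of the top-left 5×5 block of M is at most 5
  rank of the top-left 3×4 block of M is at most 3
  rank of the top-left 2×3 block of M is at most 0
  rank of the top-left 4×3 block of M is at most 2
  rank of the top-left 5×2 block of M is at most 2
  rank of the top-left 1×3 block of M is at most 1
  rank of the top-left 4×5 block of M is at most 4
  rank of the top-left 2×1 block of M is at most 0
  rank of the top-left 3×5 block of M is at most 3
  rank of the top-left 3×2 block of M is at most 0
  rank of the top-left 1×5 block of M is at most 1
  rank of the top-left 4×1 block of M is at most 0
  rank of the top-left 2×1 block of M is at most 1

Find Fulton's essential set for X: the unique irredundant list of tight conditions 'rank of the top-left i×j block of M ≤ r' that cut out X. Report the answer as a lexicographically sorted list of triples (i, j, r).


Computing R[i][j] = min implied NW-rank bound (n=5, 13 conditions):

  i=1: 0, 0, 0, 1, 1
  i=2: 0, 0, 0, 1, 2
  i=3: 0, 0, 1, 2, 3
  i=4: 0, 1, 2, 3, 4
  i=5: 1, 2, 3, 4, 5

hence w(1..5) = (4, 5, 3, 2, 1).

Fulton essential set (3 of the 9 Rothe cells):

[(2, 3, 0), (3, 2, 0), (4, 1, 0)]


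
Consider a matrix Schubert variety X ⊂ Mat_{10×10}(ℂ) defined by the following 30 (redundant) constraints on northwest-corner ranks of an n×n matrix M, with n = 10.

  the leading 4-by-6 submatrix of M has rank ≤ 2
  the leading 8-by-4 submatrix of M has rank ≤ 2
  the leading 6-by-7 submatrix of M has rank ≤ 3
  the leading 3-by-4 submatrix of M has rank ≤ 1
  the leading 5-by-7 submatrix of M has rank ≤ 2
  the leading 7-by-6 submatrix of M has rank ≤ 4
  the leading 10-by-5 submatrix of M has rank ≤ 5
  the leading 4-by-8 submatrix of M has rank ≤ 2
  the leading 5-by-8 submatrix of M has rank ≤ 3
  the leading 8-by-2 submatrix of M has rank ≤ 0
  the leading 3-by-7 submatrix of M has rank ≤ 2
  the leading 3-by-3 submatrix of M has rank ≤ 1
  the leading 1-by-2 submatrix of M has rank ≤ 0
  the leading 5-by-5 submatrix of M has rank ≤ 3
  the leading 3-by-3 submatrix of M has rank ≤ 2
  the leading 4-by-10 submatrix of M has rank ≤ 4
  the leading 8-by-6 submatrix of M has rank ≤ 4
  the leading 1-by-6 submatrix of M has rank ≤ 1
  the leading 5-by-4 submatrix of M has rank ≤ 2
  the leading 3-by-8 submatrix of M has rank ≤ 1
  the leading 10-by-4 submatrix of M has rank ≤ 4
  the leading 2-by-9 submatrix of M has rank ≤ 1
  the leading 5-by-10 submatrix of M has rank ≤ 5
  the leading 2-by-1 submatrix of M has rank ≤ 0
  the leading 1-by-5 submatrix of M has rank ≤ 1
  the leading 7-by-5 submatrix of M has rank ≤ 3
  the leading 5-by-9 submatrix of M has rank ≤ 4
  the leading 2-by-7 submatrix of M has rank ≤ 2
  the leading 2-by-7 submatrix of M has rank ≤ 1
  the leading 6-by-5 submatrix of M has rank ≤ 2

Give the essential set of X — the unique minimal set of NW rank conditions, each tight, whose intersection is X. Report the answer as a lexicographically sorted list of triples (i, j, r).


Rank table r_w(10×10) implied by the 30 constraints:

  i=1: 0, 0, 1, 1, 1, 1, 1, 1, 1, 1
  i=2: 0, 0, 1, 1, 1, 1, 1, 1, 1, 2
  i=3: 0, 0, 1, 1, 1, 1, 1, 1, 2, 3
  i=4: 0, 0, 1, 2, 2, 2, 2, 2, 3, 4
  i=5: 0, 0, 1, 2, 2, 2, 2, 3, 4, 5
  i=6: 0, 0, 1, 2, 2, 3, 3, 4, 5, 6
  i=7: 0, 0, 1, 2, 3, 4, 4, 5, 6, 7
  i=8: 0, 0, 1, 2, 3, 4, 5, 6, 7, 8
  i=9: 1, 1, 2, 3, 4, 5, 6, 7, 8, 9
  i=10: 1, 2, 3, 4, 5, 6, 7, 8, 9, 10

second differences of R give the permutation w = (3, 10, 9, 4, 8, 6, 5, 7, 1, 2).

5 SE-corners of the 31-cell Rothe diagram give Ess(w):

[(2, 9, 1), (3, 8, 1), (5, 7, 2), (6, 5, 2), (8, 2, 0)]


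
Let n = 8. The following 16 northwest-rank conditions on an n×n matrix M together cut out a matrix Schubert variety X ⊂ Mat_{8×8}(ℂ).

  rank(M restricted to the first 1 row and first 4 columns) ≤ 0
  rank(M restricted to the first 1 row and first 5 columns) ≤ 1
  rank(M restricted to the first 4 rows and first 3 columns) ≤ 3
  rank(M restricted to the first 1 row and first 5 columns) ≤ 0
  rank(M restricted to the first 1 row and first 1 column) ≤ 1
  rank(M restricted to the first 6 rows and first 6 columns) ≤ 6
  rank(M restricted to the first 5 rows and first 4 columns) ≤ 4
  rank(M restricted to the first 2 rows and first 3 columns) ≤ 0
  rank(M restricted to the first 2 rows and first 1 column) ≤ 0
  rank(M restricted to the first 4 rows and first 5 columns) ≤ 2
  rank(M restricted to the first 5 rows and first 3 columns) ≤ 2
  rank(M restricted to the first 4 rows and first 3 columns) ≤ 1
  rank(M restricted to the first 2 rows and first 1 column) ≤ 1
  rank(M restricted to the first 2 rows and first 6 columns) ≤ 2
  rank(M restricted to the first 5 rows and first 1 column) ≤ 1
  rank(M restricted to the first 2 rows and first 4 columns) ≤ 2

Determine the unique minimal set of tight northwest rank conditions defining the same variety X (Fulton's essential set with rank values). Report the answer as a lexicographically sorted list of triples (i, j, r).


Recovering R(i,j) via the rank-extension bound from the 16 conditions:

  i=1: 0 | 0 | 0 | 0 | 0 | 1 | 1 | 1
  i=2: 0 | 0 | 0 | 1 | 1 | 2 | 2 | 2
  i=3: 1 | 1 | 1 | 2 | 2 | 3 | 3 | 3
  i=4: 1 | 1 | 1 | 2 | 2 | 3 | 4 | 4
  i=5: 1 | 2 | 2 | 3 | 3 | 4 | 5 | 5
  i=6: 1 | 2 | 3 | 4 | 4 | 5 | 6 | 6
  i=7: 1 | 2 | 3 | 4 | 5 | 6 | 7 | 7
  i=8: 1 | 2 | 3 | 4 | 5 | 6 | 7 | 8

reading off 1-entries of Δ²R: w = (6, 4, 1, 7, 2, 3, 5, 8).

4 SE-corners of the 11-cell Rothe diagram give Ess(w):

[(1, 5, 0), (2, 3, 0), (4, 3, 1), (4, 5, 2)]


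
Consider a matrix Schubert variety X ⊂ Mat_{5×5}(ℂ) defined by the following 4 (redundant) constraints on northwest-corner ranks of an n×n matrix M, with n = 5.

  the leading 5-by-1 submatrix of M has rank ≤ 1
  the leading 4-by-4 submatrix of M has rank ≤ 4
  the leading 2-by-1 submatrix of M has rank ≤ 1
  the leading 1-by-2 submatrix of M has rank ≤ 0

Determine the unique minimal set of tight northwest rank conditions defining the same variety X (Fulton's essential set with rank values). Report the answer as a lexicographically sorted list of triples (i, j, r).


Rank table r_w(5×5) implied by the 4 constraints:

  i=1: 0 | 0 | 1 | 1 | 1
  i=2: 1 | 1 | 2 | 2 | 2
  i=3: 1 | 2 | 3 | 3 | 3
  i=4: 1 | 2 | 3 | 4 | 4
  i=5: 1 | 2 | 3 | 4 | 5

second differences of R give the permutation w = (3, 1, 2, 4, 5).

|D(w)|=2, |Ess(w)|=1:

[(1, 2, 0)]


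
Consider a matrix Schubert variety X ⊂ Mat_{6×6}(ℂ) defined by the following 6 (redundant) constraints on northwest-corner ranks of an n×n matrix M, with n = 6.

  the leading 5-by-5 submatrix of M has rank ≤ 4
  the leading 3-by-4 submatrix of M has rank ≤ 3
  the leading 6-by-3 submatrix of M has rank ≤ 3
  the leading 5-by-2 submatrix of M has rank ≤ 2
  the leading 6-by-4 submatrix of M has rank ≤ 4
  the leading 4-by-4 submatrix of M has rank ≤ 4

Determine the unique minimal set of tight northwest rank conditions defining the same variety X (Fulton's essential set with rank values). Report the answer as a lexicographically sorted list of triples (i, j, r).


Propagating the 6 rank bounds to every northwest block:

  1  1  1  1  1  1
  1  2  2  2  2  2
  1  2  3  3  3  3
  1  2  3  4  4  4
  1  2  3  4  4  5
  1  2  3  4  5  6

so w = (1, 2, 3, 4, 6, 5).

ℓ(w)=1; the 1 essential cell (i,j,r):

[(5, 5, 4)]


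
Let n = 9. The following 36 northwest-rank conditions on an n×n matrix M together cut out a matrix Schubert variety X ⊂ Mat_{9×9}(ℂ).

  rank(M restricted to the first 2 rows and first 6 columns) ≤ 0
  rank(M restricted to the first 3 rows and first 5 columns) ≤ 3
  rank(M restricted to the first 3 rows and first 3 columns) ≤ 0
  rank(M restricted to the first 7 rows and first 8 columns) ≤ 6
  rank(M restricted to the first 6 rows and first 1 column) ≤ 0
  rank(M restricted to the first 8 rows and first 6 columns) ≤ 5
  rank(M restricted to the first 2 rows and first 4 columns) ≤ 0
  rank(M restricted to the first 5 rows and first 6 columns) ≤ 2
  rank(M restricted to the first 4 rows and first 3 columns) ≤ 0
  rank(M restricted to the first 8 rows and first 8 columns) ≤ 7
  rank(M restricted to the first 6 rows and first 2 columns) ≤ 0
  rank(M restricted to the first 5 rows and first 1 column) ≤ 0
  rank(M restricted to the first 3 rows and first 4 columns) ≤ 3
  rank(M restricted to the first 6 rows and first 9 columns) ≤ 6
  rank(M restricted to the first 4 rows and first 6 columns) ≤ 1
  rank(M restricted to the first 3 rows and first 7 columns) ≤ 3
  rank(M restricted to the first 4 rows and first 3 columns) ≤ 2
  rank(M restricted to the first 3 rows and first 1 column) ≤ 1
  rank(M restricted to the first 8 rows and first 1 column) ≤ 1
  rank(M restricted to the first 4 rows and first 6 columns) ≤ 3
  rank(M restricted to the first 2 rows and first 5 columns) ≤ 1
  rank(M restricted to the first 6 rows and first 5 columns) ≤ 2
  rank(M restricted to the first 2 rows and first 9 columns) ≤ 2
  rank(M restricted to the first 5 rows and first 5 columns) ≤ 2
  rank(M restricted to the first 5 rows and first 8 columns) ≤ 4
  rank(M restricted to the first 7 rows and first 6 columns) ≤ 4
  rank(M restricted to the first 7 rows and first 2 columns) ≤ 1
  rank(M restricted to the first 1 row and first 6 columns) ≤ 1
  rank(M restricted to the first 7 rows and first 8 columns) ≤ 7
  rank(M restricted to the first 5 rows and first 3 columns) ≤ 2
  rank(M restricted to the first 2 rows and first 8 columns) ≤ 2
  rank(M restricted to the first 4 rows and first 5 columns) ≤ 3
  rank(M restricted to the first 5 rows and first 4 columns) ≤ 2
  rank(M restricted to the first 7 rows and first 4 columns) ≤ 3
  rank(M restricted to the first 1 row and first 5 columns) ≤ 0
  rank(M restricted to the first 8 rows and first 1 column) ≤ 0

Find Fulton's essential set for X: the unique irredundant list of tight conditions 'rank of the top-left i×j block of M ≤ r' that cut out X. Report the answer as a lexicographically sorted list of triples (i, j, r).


Recovering R(i,j) via the rank-extension bound from the 36 conditions:

  row 1: 0 0 0 0 0 0 1 1 1
  row 2: 0 0 0 0 0 0 1 2 2
  row 3: 0 0 0 1 1 1 2 3 3
  row 4: 0 0 0 1 1 1 2 3 4
  row 5: 0 0 1 2 2 2 3 4 5
  row 6: 0 0 1 2 2 3 4 5 6
  row 7: 0 1 2 3 3 4 5 6 7
  row 8: 0 1 2 3 4 5 6 7 8
  row 9: 1 2 3 4 5 6 7 8 9

hence w(1..9) = (7, 8, 4, 9, 3, 6, 2, 5, 1).

6 SE-corners of the 27-cell Rothe diagram give Ess(w):

[(2, 6, 0), (4, 3, 0), (4, 6, 1), (6, 2, 0), (6, 5, 2), (8, 1, 0)]


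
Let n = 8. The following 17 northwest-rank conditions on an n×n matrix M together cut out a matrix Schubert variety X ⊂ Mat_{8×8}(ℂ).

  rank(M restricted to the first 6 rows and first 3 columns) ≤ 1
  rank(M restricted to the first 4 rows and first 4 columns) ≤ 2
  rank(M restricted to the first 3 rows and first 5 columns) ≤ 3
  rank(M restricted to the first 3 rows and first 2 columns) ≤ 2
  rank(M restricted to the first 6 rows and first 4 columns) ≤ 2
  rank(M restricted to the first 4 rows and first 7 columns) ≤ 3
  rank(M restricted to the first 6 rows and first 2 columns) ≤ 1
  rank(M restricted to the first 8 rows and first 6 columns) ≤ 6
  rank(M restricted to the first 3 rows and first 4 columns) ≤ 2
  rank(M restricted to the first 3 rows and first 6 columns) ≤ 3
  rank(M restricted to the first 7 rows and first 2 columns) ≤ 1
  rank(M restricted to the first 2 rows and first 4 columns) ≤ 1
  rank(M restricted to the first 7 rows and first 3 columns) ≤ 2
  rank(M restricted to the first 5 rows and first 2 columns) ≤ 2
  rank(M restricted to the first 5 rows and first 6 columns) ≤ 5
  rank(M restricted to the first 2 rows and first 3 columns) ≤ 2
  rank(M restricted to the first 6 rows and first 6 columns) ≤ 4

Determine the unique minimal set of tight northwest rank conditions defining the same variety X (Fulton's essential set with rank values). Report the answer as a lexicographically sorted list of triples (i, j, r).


Recovering R(i,j) via the rank-extension bound from the 17 conditions:

  R[1]: 1, 1, 1, 1, 1, 1, 1, 1
  R[2]: 1, 1, 1, 1, 2, 2, 2, 2
  R[3]: 1, 1, 1, 2, 3, 3, 3, 3
  R[4]: 1, 1, 1, 2, 3, 3, 3, 4
  R[5]: 1, 1, 1, 2, 3, 4, 4, 5
  R[6]: 1, 1, 1, 2, 3, 4, 5, 6
  R[7]: 1, 1, 2, 3, 4, 5, 6, 7
  R[8]: 1, 2, 3, 4, 5, 6, 7, 8

so w = (1, 5, 4, 8, 6, 7, 3, 2).

Rothe diagram D(w) (14 cells), 4 SE-corners (essential conditions):

[(2, 4, 1), (4, 7, 3), (6, 3, 1), (7, 2, 1)]


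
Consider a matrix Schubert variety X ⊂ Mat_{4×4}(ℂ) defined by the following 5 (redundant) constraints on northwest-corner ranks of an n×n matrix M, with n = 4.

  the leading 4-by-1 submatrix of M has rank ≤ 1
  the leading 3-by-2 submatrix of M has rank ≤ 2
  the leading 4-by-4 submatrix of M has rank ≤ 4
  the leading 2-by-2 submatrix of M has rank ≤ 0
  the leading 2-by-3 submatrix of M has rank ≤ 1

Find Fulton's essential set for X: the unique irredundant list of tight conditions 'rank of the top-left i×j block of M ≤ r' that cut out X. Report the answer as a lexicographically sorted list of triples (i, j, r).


The tightest implied rank at each (i,j), from the 5 conditions:

  row 1: 0  0  1  1
  row 2: 0  0  1  2
  row 3: 1  1  2  3
  row 4: 1  2  3  4

hence w(1..4) = (3, 4, 1, 2).

ℓ(w)=4; the 1 essential cell (i,j,r):

[(2, 2, 0)]


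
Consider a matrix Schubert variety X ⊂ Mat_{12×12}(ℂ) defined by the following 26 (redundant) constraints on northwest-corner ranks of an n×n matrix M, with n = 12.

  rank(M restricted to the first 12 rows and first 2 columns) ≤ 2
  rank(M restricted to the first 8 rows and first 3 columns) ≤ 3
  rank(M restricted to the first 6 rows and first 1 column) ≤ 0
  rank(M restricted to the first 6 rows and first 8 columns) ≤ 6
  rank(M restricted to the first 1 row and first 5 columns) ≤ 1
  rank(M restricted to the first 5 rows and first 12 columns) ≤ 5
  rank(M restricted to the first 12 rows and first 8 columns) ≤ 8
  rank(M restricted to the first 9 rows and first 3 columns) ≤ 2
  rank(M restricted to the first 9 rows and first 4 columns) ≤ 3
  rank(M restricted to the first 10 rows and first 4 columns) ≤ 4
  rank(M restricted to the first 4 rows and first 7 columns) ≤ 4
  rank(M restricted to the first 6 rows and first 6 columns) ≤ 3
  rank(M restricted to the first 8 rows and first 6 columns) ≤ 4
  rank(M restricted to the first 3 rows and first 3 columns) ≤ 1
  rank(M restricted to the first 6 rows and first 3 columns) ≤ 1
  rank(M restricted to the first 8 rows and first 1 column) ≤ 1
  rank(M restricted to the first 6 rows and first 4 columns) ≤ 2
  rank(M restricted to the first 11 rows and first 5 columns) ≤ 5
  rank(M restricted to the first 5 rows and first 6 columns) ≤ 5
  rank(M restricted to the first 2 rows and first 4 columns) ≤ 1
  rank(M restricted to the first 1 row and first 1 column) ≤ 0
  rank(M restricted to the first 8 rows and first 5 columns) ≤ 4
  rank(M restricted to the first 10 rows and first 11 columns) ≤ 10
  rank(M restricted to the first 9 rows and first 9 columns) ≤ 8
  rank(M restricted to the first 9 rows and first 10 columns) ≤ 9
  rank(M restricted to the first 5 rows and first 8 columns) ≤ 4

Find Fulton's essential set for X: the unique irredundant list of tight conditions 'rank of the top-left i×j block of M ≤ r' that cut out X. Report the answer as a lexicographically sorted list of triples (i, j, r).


Rank table r_w(12×12) implied by the 26 constraints:

  R[1]: 0  1  1  1  1  1  1  1  1  1  1  1
  R[2]: 0  1  1  1  2  2  2  2  2  2  2  2
  R[3]: 0  1  1  2  3  3  3  3  3  3  3  3
  R[4]: 0  1  1  2  3  3  4  4  4  4  4  4
  R[5]: 0  1  1  2  3  3  4  4  5  5  5  5
  R[6]: 0  1  1  2  3  3  4  5  6  6  6  6
  R[7]: 1  2  2  3  4  4  5  6  7  7  7  7
  R[8]: 1  2  2  3  4  4  5  6  7  8  8  8
  R[9]: 1  2  2  3  4  5  6  7  8  9  9  9
  R[10]: 1  2  3  4  5  6  7  8  9  10  10  10
  R[11]: 1  2  3  4  5  6  7  8  9  10  11  11
  R[12]: 1  2  3  4  5  6  7  8  9  10  11  12

second differences of R give the permutation w = (2, 5, 4, 7, 9, 8, 1, 10, 6, 3, 11, 12).

Rothe diagram D(w) (19 cells), 7 SE-corners (essential conditions):

[(2, 4, 1), (5, 8, 4), (6, 1, 0), (6, 3, 1), (6, 6, 3), (8, 6, 4), (9, 3, 2)]


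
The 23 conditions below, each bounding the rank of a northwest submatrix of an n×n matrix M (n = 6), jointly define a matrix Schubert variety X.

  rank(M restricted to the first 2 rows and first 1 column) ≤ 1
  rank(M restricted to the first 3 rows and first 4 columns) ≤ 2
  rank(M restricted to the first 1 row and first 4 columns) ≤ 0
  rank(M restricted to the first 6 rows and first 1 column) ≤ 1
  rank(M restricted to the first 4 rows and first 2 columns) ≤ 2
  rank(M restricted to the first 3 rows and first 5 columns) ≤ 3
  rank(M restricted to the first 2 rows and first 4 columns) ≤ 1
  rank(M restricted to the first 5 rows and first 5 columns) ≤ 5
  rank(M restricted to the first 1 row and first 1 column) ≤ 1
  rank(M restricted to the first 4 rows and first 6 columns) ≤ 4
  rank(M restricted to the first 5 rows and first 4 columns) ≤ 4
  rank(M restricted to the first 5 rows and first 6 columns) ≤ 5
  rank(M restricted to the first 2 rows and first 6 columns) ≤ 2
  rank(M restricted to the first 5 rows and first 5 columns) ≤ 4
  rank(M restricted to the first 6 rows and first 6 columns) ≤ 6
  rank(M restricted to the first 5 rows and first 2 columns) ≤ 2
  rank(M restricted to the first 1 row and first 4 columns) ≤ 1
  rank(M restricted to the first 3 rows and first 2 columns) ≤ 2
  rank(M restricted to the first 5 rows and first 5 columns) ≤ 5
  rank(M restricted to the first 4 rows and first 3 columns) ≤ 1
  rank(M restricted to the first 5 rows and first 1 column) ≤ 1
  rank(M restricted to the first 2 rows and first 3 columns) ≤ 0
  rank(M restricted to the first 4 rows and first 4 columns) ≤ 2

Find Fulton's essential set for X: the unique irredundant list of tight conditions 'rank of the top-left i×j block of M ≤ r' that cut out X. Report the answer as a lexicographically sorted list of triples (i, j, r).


Recovering R(i,j) via the rank-extension bound from the 23 conditions:

  R[1]: 0  0  0  0  1  1
  R[2]: 0  0  0  1  2  2
  R[3]: 1  1  1  2  3  3
  R[4]: 1  1  1  2  3  4
  R[5]: 1  2  2  3  4  5
  R[6]: 1  2  3  4  5  6

hence w(1..6) = (5, 4, 1, 6, 2, 3).

D(w) has 9 cells with 3 SE-corners; essential set:

[(1, 4, 0), (2, 3, 0), (4, 3, 1)]


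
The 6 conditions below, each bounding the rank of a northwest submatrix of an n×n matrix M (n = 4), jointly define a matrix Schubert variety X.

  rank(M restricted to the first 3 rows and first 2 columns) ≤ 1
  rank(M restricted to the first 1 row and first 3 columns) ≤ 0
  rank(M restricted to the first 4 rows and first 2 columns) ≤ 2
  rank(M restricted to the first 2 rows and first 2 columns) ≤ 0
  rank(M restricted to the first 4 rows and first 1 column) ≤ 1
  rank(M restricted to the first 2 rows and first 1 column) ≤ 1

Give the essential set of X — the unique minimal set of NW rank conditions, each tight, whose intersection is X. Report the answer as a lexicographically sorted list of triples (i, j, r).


Rank table r_w(4×4) implied by the 6 constraints:

  R[1]: 0, 0, 0, 1
  R[2]: 0, 0, 1, 2
  R[3]: 1, 1, 2, 3
  R[4]: 1, 2, 3, 4

giving w = (4, 3, 1, 2) via Δ²R.

Rothe diagram D(w) (5 cells), 2 SE-corners (essential conditions):

[(1, 3, 0), (2, 2, 0)]


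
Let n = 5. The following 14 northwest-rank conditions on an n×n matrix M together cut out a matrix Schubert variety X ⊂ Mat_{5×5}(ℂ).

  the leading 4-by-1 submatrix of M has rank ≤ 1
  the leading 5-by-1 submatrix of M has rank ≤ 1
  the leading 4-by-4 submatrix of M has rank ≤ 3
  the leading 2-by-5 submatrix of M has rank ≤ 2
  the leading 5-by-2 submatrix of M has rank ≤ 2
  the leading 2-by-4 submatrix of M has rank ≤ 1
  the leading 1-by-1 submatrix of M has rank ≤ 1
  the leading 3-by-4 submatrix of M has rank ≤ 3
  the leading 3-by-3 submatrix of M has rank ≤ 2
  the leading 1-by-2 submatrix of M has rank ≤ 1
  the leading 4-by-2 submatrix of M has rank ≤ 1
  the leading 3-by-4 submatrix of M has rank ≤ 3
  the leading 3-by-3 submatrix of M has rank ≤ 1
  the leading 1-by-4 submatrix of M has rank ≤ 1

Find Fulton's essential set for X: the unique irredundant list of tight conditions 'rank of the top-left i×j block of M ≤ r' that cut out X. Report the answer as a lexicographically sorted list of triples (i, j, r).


Recovering R(i,j) via the rank-extension bound from the 14 conditions:

  R[1]: 1, 1, 1, 1, 1
  R[2]: 1, 1, 1, 1, 2
  R[3]: 1, 1, 1, 2, 3
  R[4]: 1, 1, 2, 3, 4
  R[5]: 1, 2, 3, 4, 5

hence w(1..5) = (1, 5, 4, 3, 2).

|D(w)|=6, |Ess(w)|=3:

[(2, 4, 1), (3, 3, 1), (4, 2, 1)]


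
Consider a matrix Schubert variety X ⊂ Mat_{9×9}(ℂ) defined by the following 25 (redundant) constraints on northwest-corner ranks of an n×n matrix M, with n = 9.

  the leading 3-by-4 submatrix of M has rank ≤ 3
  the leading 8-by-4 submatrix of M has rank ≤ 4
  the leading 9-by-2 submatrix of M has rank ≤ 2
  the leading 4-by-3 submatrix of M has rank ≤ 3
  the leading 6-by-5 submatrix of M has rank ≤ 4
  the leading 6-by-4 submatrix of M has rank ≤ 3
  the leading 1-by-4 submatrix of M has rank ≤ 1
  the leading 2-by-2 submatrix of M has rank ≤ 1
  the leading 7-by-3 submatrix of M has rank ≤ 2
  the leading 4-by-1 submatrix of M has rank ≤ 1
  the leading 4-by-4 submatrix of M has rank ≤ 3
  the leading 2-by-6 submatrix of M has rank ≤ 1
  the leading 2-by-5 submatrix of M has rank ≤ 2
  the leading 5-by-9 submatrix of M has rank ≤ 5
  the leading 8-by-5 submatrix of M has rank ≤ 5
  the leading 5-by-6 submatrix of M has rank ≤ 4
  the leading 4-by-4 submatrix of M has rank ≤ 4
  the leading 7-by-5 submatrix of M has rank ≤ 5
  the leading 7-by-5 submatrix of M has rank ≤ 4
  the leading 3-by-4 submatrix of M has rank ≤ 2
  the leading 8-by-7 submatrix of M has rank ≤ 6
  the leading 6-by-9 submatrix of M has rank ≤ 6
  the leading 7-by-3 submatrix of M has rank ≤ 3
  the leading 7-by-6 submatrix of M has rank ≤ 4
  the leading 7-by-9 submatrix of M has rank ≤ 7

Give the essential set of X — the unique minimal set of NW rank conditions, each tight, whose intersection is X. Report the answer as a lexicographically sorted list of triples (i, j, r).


Propagating the 25 rank bounds to every northwest block:

  row 1: 1 | 1 | 1 | 1 | 1 | 1 | 1 | 1 | 1
  row 2: 1 | 1 | 1 | 1 | 1 | 1 | 2 | 2 | 2
  row 3: 1 | 2 | 2 | 2 | 2 | 2 | 3 | 3 | 3
  row 4: 1 | 2 | 2 | 3 | 3 | 3 | 4 | 4 | 4
  row 5: 1 | 2 | 2 | 3 | 4 | 4 | 5 | 5 | 5
  row 6: 1 | 2 | 2 | 3 | 4 | 4 | 5 | 6 | 6
  row 7: 1 | 2 | 2 | 3 | 4 | 4 | 5 | 6 | 7
  row 8: 1 | 2 | 3 | 4 | 5 | 5 | 6 | 7 | 8
  row 9: 1 | 2 | 3 | 4 | 5 | 6 | 7 | 8 | 9

reading off 1-entries of Δ²R: w = (1, 7, 2, 4, 5, 8, 9, 3, 6).

Fulton essential set (3 of the 11 Rothe cells):

[(2, 6, 1), (7, 3, 2), (7, 6, 4)]


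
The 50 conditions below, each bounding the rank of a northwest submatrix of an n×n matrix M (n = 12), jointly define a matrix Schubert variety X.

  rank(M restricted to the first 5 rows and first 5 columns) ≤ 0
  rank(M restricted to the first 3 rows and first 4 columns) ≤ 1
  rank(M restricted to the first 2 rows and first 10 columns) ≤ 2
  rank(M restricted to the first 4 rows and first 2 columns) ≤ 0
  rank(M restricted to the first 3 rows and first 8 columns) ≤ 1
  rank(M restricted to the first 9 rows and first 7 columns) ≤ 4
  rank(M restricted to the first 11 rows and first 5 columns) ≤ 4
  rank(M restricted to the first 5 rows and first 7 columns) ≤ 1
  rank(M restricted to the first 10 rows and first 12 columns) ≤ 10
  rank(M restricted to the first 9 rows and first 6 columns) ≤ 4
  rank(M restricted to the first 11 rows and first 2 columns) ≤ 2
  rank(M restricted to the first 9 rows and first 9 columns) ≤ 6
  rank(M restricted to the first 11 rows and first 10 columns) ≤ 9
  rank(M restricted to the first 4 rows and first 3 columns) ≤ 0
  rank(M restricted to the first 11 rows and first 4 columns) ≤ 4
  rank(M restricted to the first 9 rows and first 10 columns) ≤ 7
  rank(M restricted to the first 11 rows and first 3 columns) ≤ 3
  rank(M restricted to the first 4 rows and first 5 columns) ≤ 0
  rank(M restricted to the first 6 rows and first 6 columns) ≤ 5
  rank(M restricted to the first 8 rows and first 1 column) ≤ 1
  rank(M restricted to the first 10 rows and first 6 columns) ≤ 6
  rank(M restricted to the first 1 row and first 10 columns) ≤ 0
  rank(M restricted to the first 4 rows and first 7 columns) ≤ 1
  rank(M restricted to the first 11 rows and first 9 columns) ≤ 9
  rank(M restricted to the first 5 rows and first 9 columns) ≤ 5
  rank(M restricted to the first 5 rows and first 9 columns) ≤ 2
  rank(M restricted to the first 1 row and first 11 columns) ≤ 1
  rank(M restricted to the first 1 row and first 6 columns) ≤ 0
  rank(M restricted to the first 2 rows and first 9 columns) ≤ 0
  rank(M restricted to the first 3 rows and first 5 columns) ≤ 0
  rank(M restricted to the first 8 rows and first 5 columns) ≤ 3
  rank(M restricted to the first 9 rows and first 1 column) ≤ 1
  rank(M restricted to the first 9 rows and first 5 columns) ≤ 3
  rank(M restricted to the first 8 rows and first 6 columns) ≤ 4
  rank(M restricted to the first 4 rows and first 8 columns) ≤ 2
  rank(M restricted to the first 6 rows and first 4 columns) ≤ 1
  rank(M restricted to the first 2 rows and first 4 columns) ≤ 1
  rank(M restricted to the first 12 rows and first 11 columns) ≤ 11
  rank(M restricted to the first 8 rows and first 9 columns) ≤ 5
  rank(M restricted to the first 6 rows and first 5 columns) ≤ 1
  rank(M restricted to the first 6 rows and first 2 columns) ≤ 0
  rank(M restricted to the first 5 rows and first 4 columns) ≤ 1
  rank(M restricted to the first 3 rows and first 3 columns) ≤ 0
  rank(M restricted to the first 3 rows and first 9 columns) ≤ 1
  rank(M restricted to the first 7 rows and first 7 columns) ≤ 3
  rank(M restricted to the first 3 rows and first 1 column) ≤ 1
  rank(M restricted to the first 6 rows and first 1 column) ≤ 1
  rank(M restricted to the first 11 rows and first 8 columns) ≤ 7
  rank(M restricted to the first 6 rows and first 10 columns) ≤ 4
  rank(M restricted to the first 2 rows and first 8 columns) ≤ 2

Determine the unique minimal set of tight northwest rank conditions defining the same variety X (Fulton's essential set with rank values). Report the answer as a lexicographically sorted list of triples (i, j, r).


Recovering R(i,j) via the rank-extension bound from the 50 conditions:

  0 | 0 | 0 | 0 | 0 | 0 | 0 | 0 | 0 | 0 | 1 | 1
  0 | 0 | 0 | 0 | 0 | 0 | 0 | 0 | 0 | 1 | 2 | 2
  0 | 0 | 0 | 0 | 0 | 1 | 1 | 1 | 1 | 2 | 3 | 3
  0 | 0 | 0 | 0 | 0 | 1 | 1 | 2 | 2 | 3 | 4 | 4
  0 | 0 | 0 | 0 | 0 | 1 | 1 | 2 | 2 | 3 | 4 | 5
  0 | 0 | 1 | 1 | 1 | 2 | 2 | 3 | 3 | 4 | 5 | 6
  1 | 1 | 2 | 2 | 2 | 3 | 3 | 4 | 4 | 5 | 6 | 7
  1 | 2 | 3 | 3 | 3 | 4 | 4 | 5 | 5 | 6 | 7 | 8
  1 | 2 | 3 | 3 | 3 | 4 | 4 | 5 | 6 | 7 | 8 | 9
  1 | 2 | 3 | 4 | 4 | 5 | 5 | 6 | 7 | 8 | 9 | 10
  1 | 2 | 3 | 4 | 4 | 5 | 6 | 7 | 8 | 9 | 10 | 11
  1 | 2 | 3 | 4 | 5 | 6 | 7 | 8 | 9 | 10 | 11 | 12

so w = (11, 10, 6, 8, 12, 3, 1, 2, 9, 4, 7, 5).

9 SE-corners of the 43-cell Rothe diagram give Ess(w):

[(1, 10, 0), (2, 9, 0), (5, 5, 0), (5, 7, 1), (5, 9, 2), (6, 2, 0), (9, 5, 3), (9, 7, 4), (11, 5, 4)]
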